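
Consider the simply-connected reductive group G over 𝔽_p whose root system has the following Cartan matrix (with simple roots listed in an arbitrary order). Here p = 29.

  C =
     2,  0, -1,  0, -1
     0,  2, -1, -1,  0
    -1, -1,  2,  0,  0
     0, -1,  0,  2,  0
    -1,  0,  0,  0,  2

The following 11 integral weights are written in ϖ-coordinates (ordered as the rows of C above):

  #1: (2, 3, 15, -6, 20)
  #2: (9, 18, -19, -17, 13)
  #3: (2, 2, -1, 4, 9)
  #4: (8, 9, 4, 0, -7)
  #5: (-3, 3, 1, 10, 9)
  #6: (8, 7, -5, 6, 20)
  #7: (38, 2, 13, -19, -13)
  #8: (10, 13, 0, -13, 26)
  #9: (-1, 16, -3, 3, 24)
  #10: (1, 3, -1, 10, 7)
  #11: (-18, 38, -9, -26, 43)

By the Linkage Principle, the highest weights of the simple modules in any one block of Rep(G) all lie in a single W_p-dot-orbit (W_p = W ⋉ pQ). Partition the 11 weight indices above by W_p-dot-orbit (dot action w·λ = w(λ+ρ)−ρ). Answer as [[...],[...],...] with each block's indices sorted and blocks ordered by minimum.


C ↔ A_5 under row/col permutation; |W(A_5)| = 720.

Ā_29 reps of the 11 weights (A_5, coords as presented):

  1: (3, 10, 5, 1, 6)
  2: (3, 10, 5, 1, 6)
  3: (3, 3, 0, 5, 10)
  4: (3, 10, 5, 1, 6)
  5: (2, 4, 0, 11, 8)
  6: (5, 1, 3, 4, 9)
  7: (2, 1, 9, 2, 3)
  8: (2, 1, 9, 2, 3)
  9: (2, 4, 0, 11, 8)
  10: (2, 4, 0, 11, 8)
  11: (2, 4, 0, 11, 8)

5 distinct reps among the 11 weights ⇒ 5 W_29-linkage classes:

[[1, 2, 4], [3], [5, 9, 10, 11], [6], [7, 8]]


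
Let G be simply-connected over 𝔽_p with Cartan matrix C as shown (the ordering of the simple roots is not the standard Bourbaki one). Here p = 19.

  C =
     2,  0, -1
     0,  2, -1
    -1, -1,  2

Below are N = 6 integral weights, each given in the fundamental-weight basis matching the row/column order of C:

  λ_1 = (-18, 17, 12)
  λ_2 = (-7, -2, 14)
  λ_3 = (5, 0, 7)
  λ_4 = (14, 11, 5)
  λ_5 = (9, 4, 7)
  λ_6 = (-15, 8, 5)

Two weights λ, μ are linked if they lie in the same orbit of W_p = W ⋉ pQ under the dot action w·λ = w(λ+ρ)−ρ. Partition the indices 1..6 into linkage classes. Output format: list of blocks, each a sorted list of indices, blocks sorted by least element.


Root system A_3: the 3×3 matrix C matches after relabeling.

Alcove-folded reps (p=19, 6 weights, presented ϖ-order):

  λ_1 → (1, 2, 4) · λ_2 → (6, 1, 8) · λ_3 → (6, 1, 8) · λ_4 → (1, 2, 4) · λ_5 → (6, 1, 8) · λ_6 → (6, 1, 8)

2 distinct reps among the 6 weights ⇒ 2 W_19-linkage classes:

[[1, 4], [2, 3, 5, 6]]


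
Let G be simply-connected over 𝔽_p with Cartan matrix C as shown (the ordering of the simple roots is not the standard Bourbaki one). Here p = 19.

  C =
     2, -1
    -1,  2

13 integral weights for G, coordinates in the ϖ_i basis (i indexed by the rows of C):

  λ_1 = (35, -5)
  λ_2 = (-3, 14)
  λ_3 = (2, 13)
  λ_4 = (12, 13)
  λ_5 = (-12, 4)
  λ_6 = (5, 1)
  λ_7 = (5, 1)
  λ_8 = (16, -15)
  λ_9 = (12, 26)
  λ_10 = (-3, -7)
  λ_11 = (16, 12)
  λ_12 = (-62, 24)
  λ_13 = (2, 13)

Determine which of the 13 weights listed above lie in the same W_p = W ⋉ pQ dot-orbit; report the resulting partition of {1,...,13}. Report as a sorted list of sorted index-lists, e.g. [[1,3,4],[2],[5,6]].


C ↔ A_2 under row/col permutation; |W(A_2)| = 6.

Each λ_j+ρ reduced to Ā_19; 2-tuples below use C's row order:

    1: (2, 13)
    2: (2, 13)
    3: (3, 14)
    4: (5, 6)
    5: (5, 6)
    6: (6, 2)
    7: (6, 2)
    8: (3, 14)
    9: (6, 2)
    10: (6, 2)
    11: (6, 2)
    12: (2, 13)
    13: (3, 14)

Grouping the 13 weights by Ā_19-representative: 4 linkage classes.

[[1, 2, 12], [3, 8, 13], [4, 5], [6, 7, 9, 10, 11]]


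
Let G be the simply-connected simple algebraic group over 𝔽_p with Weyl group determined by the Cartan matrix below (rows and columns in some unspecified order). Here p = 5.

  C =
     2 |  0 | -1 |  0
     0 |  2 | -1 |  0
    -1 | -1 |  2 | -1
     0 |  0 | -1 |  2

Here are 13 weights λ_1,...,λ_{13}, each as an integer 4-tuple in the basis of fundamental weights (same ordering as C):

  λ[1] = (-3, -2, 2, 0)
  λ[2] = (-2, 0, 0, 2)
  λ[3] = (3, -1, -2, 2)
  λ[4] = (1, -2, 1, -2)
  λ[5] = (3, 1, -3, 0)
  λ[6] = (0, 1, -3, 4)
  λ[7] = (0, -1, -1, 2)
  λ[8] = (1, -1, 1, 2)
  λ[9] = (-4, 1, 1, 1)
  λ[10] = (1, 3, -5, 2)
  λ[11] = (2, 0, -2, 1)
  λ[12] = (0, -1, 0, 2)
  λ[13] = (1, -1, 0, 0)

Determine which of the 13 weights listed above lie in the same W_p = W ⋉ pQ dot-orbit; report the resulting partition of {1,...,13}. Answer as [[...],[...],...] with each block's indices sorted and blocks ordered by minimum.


C ↔ D_4 under row/col permutation; |W(D_4)| = 192.

W_5-reps of the 13 weights in Ā_5 (same 4-coord order as C):

    λ_1+ρ ↦ (2, 1, 0, 1)
    λ_2+ρ ↦ (1, 1, 0, 3)
    λ_3+ρ ↦ (2, 0, 1, 1)
    λ_4+ρ ↦ (2, 1, 0, 1)
    λ_5+ρ ↦ (2, 0, 1, 1)
    λ_6+ρ ↦ (1, 0, 0, 3)
    λ_7+ρ ↦ (1, 0, 0, 3)
    λ_8+ρ ↦ (0, 2, 0, 1)
    λ_9+ρ ↦ (2, 1, 0, 1)
    λ_10+ρ ↦ (2, 0, 1, 1)
    λ_11+ρ ↦ (2, 0, 1, 1)
    λ_12+ρ ↦ (1, 0, 0, 3)
    λ_13+ρ ↦ (2, 0, 1, 1)

Grouping the 13 weights by Ā_5-representative: 5 linkage classes.

[[1, 4, 9], [2], [3, 5, 10, 11, 13], [6, 7, 12], [8]]


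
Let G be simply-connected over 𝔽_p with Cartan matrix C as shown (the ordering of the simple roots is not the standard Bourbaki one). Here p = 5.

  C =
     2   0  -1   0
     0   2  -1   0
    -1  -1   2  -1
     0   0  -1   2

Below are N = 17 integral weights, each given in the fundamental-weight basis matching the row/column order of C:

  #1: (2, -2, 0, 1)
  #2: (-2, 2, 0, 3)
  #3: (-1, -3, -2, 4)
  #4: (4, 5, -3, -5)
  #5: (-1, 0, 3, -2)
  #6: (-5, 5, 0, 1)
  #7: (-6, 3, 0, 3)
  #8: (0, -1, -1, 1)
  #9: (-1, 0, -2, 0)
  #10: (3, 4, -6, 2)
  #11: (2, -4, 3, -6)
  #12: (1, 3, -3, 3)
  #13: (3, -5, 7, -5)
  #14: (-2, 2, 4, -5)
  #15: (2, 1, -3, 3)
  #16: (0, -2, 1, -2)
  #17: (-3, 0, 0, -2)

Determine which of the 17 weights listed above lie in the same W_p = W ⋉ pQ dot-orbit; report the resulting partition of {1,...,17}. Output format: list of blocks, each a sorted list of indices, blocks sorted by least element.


Type D_4, rank 4, |W|=192; reorder rows/cols to standard.

λ_j+ρ reflected into Ā_5 (⟨·,θ^∨⟩≤5); 4-tuples as given:

    [1] (2, 0, 1, 1)
    [2] (2, 0, 1, 1)
    [3] (2, 0, 1, 1)
    [4] (0, 1, 0, 1)
    [5] (0, 1, 0, 1)
    [6] (1, 1, 0, 1)
    [7] (1, 0, 0, 0)
    [8] (1, 0, 0, 2)
    [9] (1, 0, 0, 0)
    [10] (1, 0, 0, 2)
    [11] (1, 1, 0, 1)
    [12] (1, 1, 0, 1)
    [13] (1, 1, 0, 1)
    [14] (2, 0, 1, 1)
    [15] (1, 0, 0, 2)
    [16] (1, 1, 0, 1)
    [17] (0, 1, 0, 1)

5 distinct reps among the 17 weights ⇒ 5 W_5-linkage classes:

[[1, 2, 3, 14], [4, 5, 17], [6, 11, 12, 13, 16], [7, 9], [8, 10, 15]]


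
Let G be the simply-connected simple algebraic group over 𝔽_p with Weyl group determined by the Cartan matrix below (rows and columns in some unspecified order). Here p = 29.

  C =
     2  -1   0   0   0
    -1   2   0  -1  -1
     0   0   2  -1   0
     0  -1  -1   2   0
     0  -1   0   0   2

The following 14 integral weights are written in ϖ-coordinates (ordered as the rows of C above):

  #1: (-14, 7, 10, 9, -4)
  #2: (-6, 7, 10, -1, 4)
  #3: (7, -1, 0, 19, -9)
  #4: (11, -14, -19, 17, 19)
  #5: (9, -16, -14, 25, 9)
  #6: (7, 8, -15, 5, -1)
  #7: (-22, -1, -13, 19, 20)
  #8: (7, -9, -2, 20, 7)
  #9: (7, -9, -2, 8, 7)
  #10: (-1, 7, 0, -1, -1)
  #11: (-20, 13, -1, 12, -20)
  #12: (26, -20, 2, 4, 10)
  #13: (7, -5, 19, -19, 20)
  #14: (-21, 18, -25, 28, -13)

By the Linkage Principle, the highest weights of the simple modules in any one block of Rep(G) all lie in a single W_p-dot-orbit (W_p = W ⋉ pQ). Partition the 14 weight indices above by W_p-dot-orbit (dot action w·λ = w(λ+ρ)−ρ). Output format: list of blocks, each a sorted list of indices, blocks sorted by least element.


D_5 Cartan matrix, 5 simple roots permuted; ρ=(1,1,1,1,1).

λ_j+ρ reflected into Ā_29 (⟨·,θ^∨⟩≤29); 5-tuples as given:

  1: (5, 3, 11, 0, 5)
  2: (5, 3, 11, 0, 5)
  3: (0, 8, 1, 0, 0)
  4: (0, 1, 5, 4, 6)
  5: (5, 3, 11, 0, 5)
  6: (8, 1, 6, 5, 0)
  7: (0, 8, 1, 0, 0)
  8: (0, 8, 1, 0, 0)
  9: (0, 8, 1, 0, 0)
  10: (0, 8, 1, 0, 0)
  11: (5, 3, 11, 0, 5)
  12: (5, 3, 11, 0, 5)
  13: (14, 3, 2, 2, 1)
  14: (0, 1, 5, 4, 6)

These 14 weights hit 5 W_29-dot-orbits; sizes (5, 5, 2, 1, 1):

[[1, 2, 5, 11, 12], [3, 7, 8, 9, 10], [4, 14], [6], [13]]


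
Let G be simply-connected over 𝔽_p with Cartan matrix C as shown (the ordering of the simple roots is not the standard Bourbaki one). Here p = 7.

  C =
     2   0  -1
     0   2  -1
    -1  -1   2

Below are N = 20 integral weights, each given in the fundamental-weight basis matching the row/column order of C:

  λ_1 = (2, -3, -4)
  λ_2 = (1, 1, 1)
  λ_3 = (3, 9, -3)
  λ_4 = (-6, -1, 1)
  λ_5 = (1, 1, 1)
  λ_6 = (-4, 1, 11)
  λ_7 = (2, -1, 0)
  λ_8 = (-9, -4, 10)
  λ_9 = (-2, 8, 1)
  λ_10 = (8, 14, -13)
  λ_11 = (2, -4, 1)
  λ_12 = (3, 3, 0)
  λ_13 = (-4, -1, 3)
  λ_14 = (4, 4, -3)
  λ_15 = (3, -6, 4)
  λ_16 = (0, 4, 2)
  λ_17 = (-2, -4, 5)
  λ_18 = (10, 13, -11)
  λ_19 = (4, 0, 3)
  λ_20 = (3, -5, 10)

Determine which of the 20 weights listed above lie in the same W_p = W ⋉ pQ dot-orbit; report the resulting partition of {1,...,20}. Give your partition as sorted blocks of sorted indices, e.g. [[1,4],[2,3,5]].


Type A_3, rank 3, |W|=24; reorder rows/cols to standard.

Folding the 20 weights λ_j+ρ into Ā_7 (reps in the given 3-coord order):

  λ_1 → (2, 3, 0)
  λ_2 → (2, 2, 2)
  λ_3 → (2, 2, 1)
  λ_4 → (2, 3, 0)
  λ_5 → (2, 2, 2)
  λ_6 → (2, 3, 0)
  λ_7 → (3, 0, 1)
  λ_8 → (3, 0, 1)
  λ_9 → (1, 3, 2)
  λ_10 → (2, 2, 1)
  λ_11 → (2, 2, 1)
  λ_12 → (2, 2, 1)
  λ_13 → (3, 0, 1)
  λ_14 → (2, 2, 2)
  λ_15 → (2, 3, 0)
  λ_16 → (1, 3, 2)
  λ_17 → (1, 3, 2)
  λ_18 → (3, 0, 1)
  λ_19 → (2, 2, 2)
  λ_20 → (3, 3, 1)

The 20 indices split into 6 linkage classes (same alcove rep ⇔ same W_7-dot-orbit):

[[1, 4, 6, 15], [2, 5, 14, 19], [3, 10, 11, 12], [7, 8, 13, 18], [9, 16, 17], [20]]


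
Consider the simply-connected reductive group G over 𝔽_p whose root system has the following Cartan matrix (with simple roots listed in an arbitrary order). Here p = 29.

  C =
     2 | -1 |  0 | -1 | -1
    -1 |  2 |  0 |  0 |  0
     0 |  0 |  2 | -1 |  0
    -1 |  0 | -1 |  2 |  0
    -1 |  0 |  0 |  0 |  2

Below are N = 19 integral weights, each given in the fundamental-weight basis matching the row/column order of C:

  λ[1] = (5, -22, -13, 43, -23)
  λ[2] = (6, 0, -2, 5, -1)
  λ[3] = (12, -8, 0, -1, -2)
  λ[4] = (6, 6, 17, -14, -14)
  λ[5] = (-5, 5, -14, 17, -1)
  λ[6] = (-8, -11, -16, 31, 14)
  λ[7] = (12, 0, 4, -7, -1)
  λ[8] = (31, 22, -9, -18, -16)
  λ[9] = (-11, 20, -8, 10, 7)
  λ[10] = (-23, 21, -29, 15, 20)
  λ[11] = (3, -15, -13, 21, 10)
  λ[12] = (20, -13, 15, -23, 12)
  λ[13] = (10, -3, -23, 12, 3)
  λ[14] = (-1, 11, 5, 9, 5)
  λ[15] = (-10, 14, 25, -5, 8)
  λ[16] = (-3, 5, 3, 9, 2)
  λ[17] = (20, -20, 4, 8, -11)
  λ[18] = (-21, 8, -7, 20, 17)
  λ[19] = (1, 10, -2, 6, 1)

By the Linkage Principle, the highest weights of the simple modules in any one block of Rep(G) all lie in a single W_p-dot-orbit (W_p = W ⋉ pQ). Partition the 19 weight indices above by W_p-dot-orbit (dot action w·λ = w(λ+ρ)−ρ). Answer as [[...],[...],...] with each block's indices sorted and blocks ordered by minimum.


C ↔ D_5 under row/col permutation; |W(D_5)| = 1920.

Each λ_j+ρ reduced to Ā_29; 5-tuples below use C's row order:

  [1] (7, 1, 1, 5, 0)
  [2] (7, 1, 1, 5, 0)
  [3] (5, 7, 1, 0, 1)
  [4] (5, 7, 1, 0, 1)
  [5] (0, 2, 13, 1, 4)
  [6] (2, 4, 4, 8, 1)
  [7] (7, 1, 1, 5, 0)
  [8] (3, 3, 8, 0, 11)
  [9] (2, 11, 1, 5, 2)
  [10] (7, 1, 1, 5, 0)
  [11] (2, 4, 4, 8, 1)
  [12] (7, 1, 1, 5, 0)
  [13] (0, 2, 13, 1, 4)
  [14] (5, 7, 1, 0, 1)
  [15] (0, 2, 13, 1, 4)
  [16] (2, 4, 4, 8, 1)
  [17] (2, 11, 1, 5, 2)
  [18] (2, 11, 1, 5, 2)
  [19] (2, 11, 1, 5, 2)

Grouping the 19 weights by Ā_29-representative: 6 linkage classes.

[[1, 2, 7, 10, 12], [3, 4, 14], [5, 13, 15], [6, 11, 16], [8], [9, 17, 18, 19]]


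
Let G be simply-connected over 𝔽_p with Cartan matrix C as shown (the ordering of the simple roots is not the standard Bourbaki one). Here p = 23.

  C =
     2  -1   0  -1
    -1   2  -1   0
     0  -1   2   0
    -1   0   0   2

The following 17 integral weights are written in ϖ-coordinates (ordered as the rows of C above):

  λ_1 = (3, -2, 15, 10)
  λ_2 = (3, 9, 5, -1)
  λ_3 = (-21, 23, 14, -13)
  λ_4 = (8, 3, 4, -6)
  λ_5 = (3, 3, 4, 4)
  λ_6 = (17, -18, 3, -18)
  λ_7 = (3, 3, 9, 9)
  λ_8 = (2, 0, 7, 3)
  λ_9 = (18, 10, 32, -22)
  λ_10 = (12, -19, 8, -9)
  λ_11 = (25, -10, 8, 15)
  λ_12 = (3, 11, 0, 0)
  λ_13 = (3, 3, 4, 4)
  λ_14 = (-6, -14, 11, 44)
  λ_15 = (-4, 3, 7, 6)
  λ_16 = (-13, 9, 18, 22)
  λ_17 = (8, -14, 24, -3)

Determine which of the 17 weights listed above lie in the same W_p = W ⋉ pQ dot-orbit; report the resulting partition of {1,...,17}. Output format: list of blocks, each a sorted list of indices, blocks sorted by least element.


Root system A_4: the 4×4 matrix C matches after relabeling.

Folding the 17 weights λ_j+ρ into Ā_23 (reps in the given 4-coord order):

  1: (3, 1, 8, 4) · 2: (4, 10, 6, 0) · 3: (3, 1, 8, 4) · 4: (4, 4, 5, 5) · 5: (4, 4, 5, 5) · 6: (4, 12, 1, 1) · 7: (4, 4, 5, 5) · 8: (3, 1, 8, 4) · 9: (2, 7, 10, 2) · 10: (4, 4, 5, 5) · 11: (4, 10, 6, 0) · 12: (4, 12, 1, 1) · 13: (4, 4, 5, 5) · 14: (4, 12, 1, 1) · 15: (3, 1, 8, 4) · 16: (4, 2, 0, 6) · 17: (2, 7, 10, 2)

Linkage partition of the 17 weights (6 classes, p=23):

[[1, 3, 8, 15], [2, 11], [4, 5, 7, 10, 13], [6, 12, 14], [9, 17], [16]]


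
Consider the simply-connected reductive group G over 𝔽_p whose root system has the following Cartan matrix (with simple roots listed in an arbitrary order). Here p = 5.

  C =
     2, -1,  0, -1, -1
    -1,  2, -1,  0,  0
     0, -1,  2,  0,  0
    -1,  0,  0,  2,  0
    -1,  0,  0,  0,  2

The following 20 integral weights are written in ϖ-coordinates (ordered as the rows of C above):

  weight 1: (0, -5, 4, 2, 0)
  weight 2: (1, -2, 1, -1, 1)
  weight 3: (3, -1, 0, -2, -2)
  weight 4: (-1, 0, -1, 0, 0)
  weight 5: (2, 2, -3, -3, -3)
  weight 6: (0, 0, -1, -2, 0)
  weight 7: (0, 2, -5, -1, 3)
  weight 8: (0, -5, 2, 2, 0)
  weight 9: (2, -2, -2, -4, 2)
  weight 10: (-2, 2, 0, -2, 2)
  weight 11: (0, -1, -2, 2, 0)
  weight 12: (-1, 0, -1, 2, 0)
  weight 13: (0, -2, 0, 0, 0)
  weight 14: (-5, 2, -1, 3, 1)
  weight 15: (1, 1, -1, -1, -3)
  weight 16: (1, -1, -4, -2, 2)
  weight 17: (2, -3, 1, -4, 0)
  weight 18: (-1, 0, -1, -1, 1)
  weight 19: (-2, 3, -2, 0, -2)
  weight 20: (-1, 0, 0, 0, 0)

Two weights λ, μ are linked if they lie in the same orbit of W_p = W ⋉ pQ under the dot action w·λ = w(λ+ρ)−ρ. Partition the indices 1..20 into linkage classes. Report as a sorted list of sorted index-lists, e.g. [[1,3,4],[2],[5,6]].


C ↔ D_5 under row/col permutation; |W(D_5)| = 1920.

W_5-reps of the 20 weights in Ā_5 (same 5-coord order as C):

  λ_1+ρ ↦ (0, 1, 0, 0, 2);  λ_2+ρ ↦ (0, 1, 0, 0, 2);  λ_3+ρ ↦ (0, 1, 1, 1, 1);  λ_4+ρ ↦ (0, 1, 0, 1, 1);  λ_5+ρ ↦ (0, 1, 1, 1, 1);  λ_6+ρ ↦ (0, 1, 0, 1, 1);  λ_7+ρ ↦ (0, 0, 0, 3, 1);  λ_8+ρ ↦ (1, 0, 1, 0, 2);  λ_9+ρ ↦ (1, 0, 0, 1, 1);  λ_10+ρ ↦ (0, 1, 0, 1, 1);  λ_11+ρ ↦ (0, 0, 0, 3, 1);  λ_12+ρ ↦ (0, 0, 0, 3, 1);  λ_13+ρ ↦ (0, 1, 0, 1, 1);  λ_14+ρ ↦ (1, 0, 1, 0, 2);  λ_15+ρ ↦ (0, 1, 0, 0, 2);  λ_16+ρ ↦ (1, 0, 0, 1, 1);  λ_17+ρ ↦ (1, 0, 0, 1, 1);  λ_18+ρ ↦ (0, 1, 0, 0, 2);  λ_19+ρ ↦ (0, 1, 1, 1, 1);  λ_20+ρ ↦ (0, 1, 1, 1, 1)

These 20 weights hit 6 W_5-dot-orbits; sizes (4, 4, 4, 3, 2, 3):

[[1, 2, 15, 18], [3, 5, 19, 20], [4, 6, 10, 13], [7, 11, 12], [8, 14], [9, 16, 17]]


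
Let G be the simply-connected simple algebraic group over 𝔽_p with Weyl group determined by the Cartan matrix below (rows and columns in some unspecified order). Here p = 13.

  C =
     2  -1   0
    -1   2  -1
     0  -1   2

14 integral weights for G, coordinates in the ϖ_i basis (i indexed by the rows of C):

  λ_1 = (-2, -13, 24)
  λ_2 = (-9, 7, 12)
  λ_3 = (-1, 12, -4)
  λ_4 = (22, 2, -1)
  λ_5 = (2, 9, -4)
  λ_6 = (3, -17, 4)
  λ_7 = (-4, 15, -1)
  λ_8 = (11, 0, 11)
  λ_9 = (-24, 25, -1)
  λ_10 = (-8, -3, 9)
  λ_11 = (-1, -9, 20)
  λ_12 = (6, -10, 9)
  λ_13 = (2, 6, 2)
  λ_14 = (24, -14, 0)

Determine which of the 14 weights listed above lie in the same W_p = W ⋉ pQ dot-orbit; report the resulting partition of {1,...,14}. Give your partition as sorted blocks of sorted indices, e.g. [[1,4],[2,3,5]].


Type A_3, rank 3, |W|=24; reorder rows/cols to standard.

Alcove-folded reps (p=13, 14 weights, presented ϖ-order):

  λ_1+ρ ↦ (0, 1, 0) · λ_2+ρ ↦ (0, 0, 5) · λ_3+ρ ↦ (0, 10, 3) · λ_4+ρ ↦ (0, 10, 3) · λ_5+ρ ↦ (3, 7, 3) · λ_6+ρ ↦ (2, 7, 1) · λ_7+ρ ↦ (0, 10, 3) · λ_8+ρ ↦ (0, 1, 0) · λ_9+ρ ↦ (0, 10, 3) · λ_10+ρ ↦ (2, 7, 1) · λ_11+ρ ↦ (0, 0, 5) · λ_12+ρ ↦ (2, 7, 1) · λ_13+ρ ↦ (3, 7, 3) · λ_14+ρ ↦ (0, 1, 0)

Partition of {1..14} into 5 W_13-dot-orbits:

[[1, 8, 14], [2, 11], [3, 4, 7, 9], [5, 13], [6, 10, 12]]


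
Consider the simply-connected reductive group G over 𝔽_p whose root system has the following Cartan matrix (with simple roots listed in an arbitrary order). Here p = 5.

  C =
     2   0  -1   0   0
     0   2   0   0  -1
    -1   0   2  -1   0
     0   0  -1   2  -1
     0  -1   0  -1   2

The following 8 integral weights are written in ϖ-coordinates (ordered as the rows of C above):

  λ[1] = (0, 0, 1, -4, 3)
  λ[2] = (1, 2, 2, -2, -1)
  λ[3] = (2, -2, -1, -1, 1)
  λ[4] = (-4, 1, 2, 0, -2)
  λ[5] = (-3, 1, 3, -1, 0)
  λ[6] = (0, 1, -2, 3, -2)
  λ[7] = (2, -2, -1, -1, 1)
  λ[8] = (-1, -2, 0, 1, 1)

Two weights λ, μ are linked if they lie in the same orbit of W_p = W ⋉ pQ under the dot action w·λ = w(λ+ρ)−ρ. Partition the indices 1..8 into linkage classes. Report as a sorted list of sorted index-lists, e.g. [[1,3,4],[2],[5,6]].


C ↔ A_5 under row/col permutation; |W(A_5)| = 720.

Ā_5 reps of the 8 weights (A_5, coords as presented):

  λ_1+ρ ↦ (0, 1, 1, 2, 1);  λ_2+ρ ↦ (0, 0, 2, 0, 1);  λ_3+ρ ↦ (3, 1, 0, 0, 1);  λ_4+ρ ↦ (3, 1, 0, 0, 1);  λ_5+ρ ↦ (0, 0, 2, 0, 1);  λ_6+ρ ↦ (0, 1, 1, 2, 1);  λ_7+ρ ↦ (3, 1, 0, 0, 1);  λ_8+ρ ↦ (0, 1, 1, 2, 1)

Linkage partition of the 8 weights (3 classes, p=5):

[[1, 6, 8], [2, 5], [3, 4, 7]]


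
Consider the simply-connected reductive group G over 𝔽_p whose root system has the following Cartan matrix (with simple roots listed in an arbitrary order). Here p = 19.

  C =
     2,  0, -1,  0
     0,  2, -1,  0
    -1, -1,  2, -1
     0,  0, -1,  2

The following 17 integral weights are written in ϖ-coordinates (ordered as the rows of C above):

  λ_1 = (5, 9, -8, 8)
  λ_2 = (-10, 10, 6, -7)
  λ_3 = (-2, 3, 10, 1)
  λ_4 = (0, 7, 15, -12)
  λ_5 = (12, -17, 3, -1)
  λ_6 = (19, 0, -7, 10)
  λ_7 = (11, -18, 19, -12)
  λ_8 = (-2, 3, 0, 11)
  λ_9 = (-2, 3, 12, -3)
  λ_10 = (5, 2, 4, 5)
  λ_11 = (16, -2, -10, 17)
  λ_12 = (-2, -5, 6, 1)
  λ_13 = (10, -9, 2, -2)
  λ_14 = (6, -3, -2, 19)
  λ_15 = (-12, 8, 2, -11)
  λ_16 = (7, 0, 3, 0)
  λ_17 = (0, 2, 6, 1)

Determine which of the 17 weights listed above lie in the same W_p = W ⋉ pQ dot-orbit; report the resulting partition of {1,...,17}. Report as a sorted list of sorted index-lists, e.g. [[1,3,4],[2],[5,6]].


D_4 Cartan matrix, 4 simple roots permuted; ρ=(1,1,1,1).

W_19-reps of the 17 weights in Ā_19 (same 4-coord order as C):

  λ_1+ρ ↦ (1, 3, 6, 2);  λ_2+ρ ↦ (1, 3, 6, 2);  λ_3+ρ ↦ (1, 4, 2, 2);  λ_4+ρ ↦ (5, 2, 1, 5);  λ_5+ρ ↦ (1, 4, 0, 12);  λ_6+ρ ↦ (8, 1, 4, 1);  λ_7+ρ ↦ (1, 4, 2, 2);  λ_8+ρ ↦ (1, 4, 0, 12);  λ_9+ρ ↦ (1, 4, 2, 2);  λ_10+ρ ↦ (5, 2, 1, 5);  λ_11+ρ ↦ (1, 3, 6, 2);  λ_12+ρ ↦ (1, 4, 2, 2);  λ_13+ρ ↦ (5, 2, 1, 5);  λ_14+ρ ↦ (1, 4, 0, 12);  λ_15+ρ ↦ (1, 3, 6, 2);  λ_16+ρ ↦ (8, 1, 4, 1);  λ_17+ρ ↦ (1, 3, 6, 2)

These 17 weights hit 5 W_19-dot-orbits; sizes (5, 4, 3, 3, 2):

[[1, 2, 11, 15, 17], [3, 7, 9, 12], [4, 10, 13], [5, 8, 14], [6, 16]]


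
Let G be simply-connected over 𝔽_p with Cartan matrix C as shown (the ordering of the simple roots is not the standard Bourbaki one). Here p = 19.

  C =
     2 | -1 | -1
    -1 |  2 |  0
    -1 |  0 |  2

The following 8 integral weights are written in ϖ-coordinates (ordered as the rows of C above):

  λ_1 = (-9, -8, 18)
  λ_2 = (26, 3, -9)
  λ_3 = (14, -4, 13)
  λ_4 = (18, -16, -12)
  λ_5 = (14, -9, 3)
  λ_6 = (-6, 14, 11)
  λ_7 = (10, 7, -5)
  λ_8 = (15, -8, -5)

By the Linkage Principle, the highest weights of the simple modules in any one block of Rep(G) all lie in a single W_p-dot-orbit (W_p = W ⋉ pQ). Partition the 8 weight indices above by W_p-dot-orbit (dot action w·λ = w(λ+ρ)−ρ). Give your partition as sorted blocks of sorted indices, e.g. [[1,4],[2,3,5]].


Type A_3, rank 3, |W|=24; reorder rows/cols to standard.

Ā_19 reps of the 8 weights (A_3, coords as presented):

  λ_1 → (7, 8, 4) · λ_2 → (7, 8, 4) · λ_3 → (5, 7, 4) · λ_4 → (7, 8, 4) · λ_5 → (7, 8, 4) · λ_6 → (5, 7, 4) · λ_7 → (7, 8, 4) · λ_8 → (5, 7, 4)

Linkage partition of the 8 weights (2 classes, p=19):

[[1, 2, 4, 5, 7], [3, 6, 8]]


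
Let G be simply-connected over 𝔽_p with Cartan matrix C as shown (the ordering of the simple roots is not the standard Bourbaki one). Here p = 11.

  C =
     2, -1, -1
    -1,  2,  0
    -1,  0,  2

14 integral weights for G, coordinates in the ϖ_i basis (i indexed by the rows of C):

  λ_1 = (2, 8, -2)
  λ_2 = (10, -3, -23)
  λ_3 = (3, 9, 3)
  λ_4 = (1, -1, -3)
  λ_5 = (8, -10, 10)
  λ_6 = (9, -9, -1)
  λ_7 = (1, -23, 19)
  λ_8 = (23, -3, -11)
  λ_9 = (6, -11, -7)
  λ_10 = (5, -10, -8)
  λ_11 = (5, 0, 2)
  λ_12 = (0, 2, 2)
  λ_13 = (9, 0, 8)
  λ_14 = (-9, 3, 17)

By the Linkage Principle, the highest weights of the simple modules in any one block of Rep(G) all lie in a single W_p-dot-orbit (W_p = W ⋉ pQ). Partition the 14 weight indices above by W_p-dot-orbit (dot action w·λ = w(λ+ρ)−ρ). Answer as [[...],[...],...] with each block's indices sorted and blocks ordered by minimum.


Root system A_3: the 3×3 matrix C matches after relabeling.

Folding the 14 weights λ_j+ρ into Ā_11 (reps in the given 3-coord order):

  λ_1 → (2, 8, 0) · λ_2 → (0, 0, 2) · λ_3 → (1, 3, 3) · λ_4 → (0, 0, 2) · λ_5 → (0, 0, 2) · λ_6 → (2, 8, 0) · λ_7 → (0, 0, 2) · λ_8 → (2, 8, 0) · λ_9 → (6, 1, 3) · λ_10 → (6, 1, 3) · λ_11 → (6, 1, 3) · λ_12 → (1, 3, 3) · λ_13 → (2, 8, 0) · λ_14 → (1, 3, 3)

These 14 weights hit 4 W_11-dot-orbits; sizes (4, 4, 3, 3):

[[1, 6, 8, 13], [2, 4, 5, 7], [3, 12, 14], [9, 10, 11]]


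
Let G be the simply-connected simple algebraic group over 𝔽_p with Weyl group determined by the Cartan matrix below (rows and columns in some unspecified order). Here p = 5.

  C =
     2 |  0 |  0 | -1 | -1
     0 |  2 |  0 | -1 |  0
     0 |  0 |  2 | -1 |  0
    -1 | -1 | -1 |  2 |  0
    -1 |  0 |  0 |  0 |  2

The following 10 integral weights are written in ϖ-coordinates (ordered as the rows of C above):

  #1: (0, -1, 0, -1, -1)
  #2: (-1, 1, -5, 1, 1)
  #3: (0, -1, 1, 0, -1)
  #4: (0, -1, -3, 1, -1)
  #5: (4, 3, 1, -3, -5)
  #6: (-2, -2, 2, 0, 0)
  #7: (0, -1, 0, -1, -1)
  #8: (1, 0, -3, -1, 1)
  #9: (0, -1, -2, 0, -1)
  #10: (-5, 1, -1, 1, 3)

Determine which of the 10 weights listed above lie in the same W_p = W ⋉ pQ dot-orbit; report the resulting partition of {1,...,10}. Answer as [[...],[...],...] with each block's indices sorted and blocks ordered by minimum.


Cartan matrix: type D_5 (|W|=1920); un-permuting the 5 rows.

λ_j+ρ reflected into Ā_5 (⟨·,θ^∨⟩≤5); 5-tuples as given:

  1: (1, 0, 1, 0, 0) · 2: (1, 0, 2, 0, 0) · 3: (0, 0, 2, 1, 0) · 4: (1, 0, 2, 0, 0) · 5: (1, 0, 2, 0, 0) · 6: (0, 0, 2, 1, 0) · 7: (1, 0, 1, 0, 0) · 8: (0, 1, 0, 1, 2) · 9: (1, 0, 1, 0, 0) · 10: (1, 0, 2, 0, 0)

Linkage partition of the 10 weights (4 classes, p=5):

[[1, 7, 9], [2, 4, 5, 10], [3, 6], [8]]


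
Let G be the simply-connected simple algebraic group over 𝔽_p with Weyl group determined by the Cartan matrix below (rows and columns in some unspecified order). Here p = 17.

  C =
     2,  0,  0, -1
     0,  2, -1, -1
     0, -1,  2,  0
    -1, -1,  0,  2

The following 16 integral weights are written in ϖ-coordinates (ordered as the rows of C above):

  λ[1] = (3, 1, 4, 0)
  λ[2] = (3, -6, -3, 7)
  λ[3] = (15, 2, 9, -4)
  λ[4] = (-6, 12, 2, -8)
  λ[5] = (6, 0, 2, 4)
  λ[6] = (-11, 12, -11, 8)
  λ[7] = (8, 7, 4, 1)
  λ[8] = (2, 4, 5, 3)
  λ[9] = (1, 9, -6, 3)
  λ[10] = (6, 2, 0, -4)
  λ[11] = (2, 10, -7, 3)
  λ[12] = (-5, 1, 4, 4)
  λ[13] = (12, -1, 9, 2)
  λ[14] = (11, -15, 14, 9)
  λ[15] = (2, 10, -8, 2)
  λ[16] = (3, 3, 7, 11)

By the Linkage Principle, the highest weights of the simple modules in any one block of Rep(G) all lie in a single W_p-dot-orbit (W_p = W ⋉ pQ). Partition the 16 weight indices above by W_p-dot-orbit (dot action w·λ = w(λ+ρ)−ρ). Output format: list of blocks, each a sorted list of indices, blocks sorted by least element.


Type A_4, rank 4, |W|=120; reorder rows/cols to standard.

λ_j+ρ reflected into Ā_17 (⟨·,θ^∨⟩≤17); 4-tuples as given:

  [1] (4, 2, 5, 1) · [2] (4, 2, 5, 1) · [3] (4, 0, 1, 3) · [4] (7, 1, 3, 5) · [5] (7, 1, 3, 5) · [6] (4, 2, 5, 1) · [7] (2, 6, 2, 2) · [8] (2, 5, 5, 4) · [9] (2, 5, 5, 4) · [10] (4, 0, 1, 3) · [11] (2, 5, 5, 4) · [12] (4, 2, 5, 1) · [13] (4, 0, 1, 3) · [14] (2, 5, 5, 4) · [15] (3, 4, 7, 3) · [16] (7, 1, 3, 5)

Partition of {1..16} into 6 W_17-dot-orbits:

[[1, 2, 6, 12], [3, 10, 13], [4, 5, 16], [7], [8, 9, 11, 14], [15]]


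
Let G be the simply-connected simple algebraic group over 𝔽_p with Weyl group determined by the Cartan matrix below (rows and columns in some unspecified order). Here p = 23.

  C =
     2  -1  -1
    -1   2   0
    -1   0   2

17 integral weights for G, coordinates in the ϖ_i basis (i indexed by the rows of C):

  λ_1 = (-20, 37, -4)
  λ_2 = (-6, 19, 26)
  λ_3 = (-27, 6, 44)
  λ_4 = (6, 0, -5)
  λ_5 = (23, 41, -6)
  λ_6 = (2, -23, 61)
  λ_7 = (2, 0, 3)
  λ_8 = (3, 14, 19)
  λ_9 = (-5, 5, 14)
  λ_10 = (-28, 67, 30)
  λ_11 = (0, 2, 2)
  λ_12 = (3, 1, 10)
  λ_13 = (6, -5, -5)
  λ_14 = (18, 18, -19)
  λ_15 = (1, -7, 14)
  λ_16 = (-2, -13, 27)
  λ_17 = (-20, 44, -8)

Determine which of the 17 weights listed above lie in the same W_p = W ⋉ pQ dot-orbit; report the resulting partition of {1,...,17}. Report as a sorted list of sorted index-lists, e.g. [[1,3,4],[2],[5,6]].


Type A_3, rank 3, |W|=24; reorder rows/cols to standard.

Folding the 17 weights λ_j+ρ into Ā_23 (reps in the given 3-coord order):

    [1] (3, 1, 4)
    [2] (1, 4, 3)
    [3] (1, 3, 3)
    [4] (3, 1, 4)
    [5] (1, 4, 3)
    [6] (1, 3, 3)
    [7] (3, 1, 4)
    [8] (3, 1, 4)
    [9] (4, 2, 11)
    [10] (1, 4, 3)
    [11] (1, 3, 3)
    [12] (4, 2, 11)
    [13] (1, 3, 3)
    [14] (1, 4, 3)
    [15] (4, 2, 11)
    [16] (8, 4, 10)
    [17] (1, 3, 3)

5 distinct reps among the 17 weights ⇒ 5 W_23-linkage classes:

[[1, 4, 7, 8], [2, 5, 10, 14], [3, 6, 11, 13, 17], [9, 12, 15], [16]]


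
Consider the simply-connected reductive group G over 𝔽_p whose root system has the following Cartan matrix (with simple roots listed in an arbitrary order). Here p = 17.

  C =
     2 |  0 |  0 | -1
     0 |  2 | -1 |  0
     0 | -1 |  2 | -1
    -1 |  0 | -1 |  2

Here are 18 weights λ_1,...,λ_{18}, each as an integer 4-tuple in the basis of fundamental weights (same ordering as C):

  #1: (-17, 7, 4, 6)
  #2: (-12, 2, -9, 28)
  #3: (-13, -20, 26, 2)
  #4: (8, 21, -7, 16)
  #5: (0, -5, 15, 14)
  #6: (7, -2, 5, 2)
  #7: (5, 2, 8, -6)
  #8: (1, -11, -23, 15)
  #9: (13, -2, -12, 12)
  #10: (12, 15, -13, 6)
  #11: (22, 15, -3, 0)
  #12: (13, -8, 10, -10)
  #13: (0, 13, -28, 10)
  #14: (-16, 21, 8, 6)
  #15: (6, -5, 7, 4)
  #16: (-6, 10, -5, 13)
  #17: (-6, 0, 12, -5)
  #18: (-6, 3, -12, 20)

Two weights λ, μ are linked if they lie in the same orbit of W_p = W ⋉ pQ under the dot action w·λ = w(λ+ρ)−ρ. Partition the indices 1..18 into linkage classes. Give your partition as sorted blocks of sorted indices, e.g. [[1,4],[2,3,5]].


Dynkin diagram of C (from the 6 off-diagonal −1 entries): A_4.

Ā_17 reps of the 18 weights (A_4, coords as presented):

  λ_1+ρ ↦ (4, 1, 4, 5)
  λ_2+ρ ↦ (1, 3, 4, 5)
  λ_3+ρ ↦ (8, 4, 1, 1)
  λ_4+ρ ↦ (8, 1, 5, 3)
  λ_5+ρ ↦ (4, 1, 1, 1)
  λ_6+ρ ↦ (8, 1, 5, 3)
  λ_7+ρ ↦ (1, 3, 4, 5)
  λ_8+ρ ↦ (4, 1, 1, 1)
  λ_9+ρ ↦ (4, 1, 1, 1)
  λ_10+ρ ↦ (1, 3, 4, 5)
  λ_11+ρ ↦ (4, 1, 1, 1)
  λ_12+ρ ↦ (5, 2, 5, 4)
  λ_13+ρ ↦ (4, 1, 1, 1)
  λ_14+ρ ↦ (8, 4, 1, 1)
  λ_15+ρ ↦ (4, 1, 4, 5)
  λ_16+ρ ↦ (1, 3, 4, 5)
  λ_17+ρ ↦ (4, 1, 4, 5)
  λ_18+ρ ↦ (1, 3, 4, 5)

The 18 indices split into 6 linkage classes (same alcove rep ⇔ same W_17-dot-orbit):

[[1, 15, 17], [2, 7, 10, 16, 18], [3, 14], [4, 6], [5, 8, 9, 11, 13], [12]]


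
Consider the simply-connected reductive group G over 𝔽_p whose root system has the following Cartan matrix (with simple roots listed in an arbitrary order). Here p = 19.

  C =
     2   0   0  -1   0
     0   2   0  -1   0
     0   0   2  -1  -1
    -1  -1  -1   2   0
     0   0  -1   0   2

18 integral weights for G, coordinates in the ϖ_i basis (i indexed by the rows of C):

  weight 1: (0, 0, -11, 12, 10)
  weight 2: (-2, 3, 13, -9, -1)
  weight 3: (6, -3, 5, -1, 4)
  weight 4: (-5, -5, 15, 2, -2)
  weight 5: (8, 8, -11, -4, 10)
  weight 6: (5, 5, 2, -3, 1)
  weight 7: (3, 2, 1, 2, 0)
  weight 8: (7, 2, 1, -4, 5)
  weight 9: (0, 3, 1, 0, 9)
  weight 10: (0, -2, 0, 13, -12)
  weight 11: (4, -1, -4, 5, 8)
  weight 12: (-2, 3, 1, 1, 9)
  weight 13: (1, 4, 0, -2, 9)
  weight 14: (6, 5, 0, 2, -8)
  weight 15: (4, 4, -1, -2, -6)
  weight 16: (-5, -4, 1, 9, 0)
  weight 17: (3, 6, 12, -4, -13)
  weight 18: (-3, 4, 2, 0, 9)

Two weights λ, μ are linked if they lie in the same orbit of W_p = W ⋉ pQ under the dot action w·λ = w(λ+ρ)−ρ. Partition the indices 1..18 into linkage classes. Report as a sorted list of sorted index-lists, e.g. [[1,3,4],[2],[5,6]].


Root system D_5: the 5×5 matrix C matches after relabeling.

Alcove-folded reps (p=19, 18 weights, presented ϖ-order):

    1: (1, 1, 0, 3, 1)
    2: (4, 1, 1, 4, 0)
    3: (5, 0, 1, 2, 5)
    4: (1, 1, 0, 3, 1)
    5: (4, 4, 1, 2, 2)
    6: (4, 4, 1, 2, 2)
    7: (4, 3, 2, 3, 1)
    8: (5, 0, 1, 2, 5)
    9: (1, 4, 0, 1, 10)
    10: (1, 1, 0, 3, 1)
    11: (5, 0, 1, 2, 5)
    12: (1, 4, 0, 1, 10)
    13: (1, 4, 0, 1, 10)
    14: (4, 3, 2, 3, 1)
    15: (1, 1, 0, 3, 1)
    16: (4, 3, 2, 3, 1)
    17: (1, 4, 0, 1, 10)
    18: (1, 4, 0, 1, 10)

Grouping the 18 weights by Ā_19-representative: 6 linkage classes.

[[1, 4, 10, 15], [2], [3, 8, 11], [5, 6], [7, 14, 16], [9, 12, 13, 17, 18]]


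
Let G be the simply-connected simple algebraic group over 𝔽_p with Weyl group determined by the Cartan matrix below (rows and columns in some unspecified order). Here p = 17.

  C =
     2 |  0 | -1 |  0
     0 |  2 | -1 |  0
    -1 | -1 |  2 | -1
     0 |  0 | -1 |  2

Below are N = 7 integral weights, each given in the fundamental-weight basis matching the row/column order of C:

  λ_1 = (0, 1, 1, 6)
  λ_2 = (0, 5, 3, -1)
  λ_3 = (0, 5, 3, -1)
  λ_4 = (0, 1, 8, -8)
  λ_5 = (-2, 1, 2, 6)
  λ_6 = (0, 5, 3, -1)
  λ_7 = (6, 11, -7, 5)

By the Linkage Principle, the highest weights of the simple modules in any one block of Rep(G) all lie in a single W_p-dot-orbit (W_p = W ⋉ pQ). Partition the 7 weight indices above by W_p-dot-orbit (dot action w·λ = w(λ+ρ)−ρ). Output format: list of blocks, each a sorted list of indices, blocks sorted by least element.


Root system D_4: the 4×4 matrix C matches after relabeling.

Folding the 7 weights λ_j+ρ into Ā_17 (reps in the given 4-coord order):

  λ_1 → (1, 2, 2, 7)
  λ_2 → (1, 6, 4, 0)
  λ_3 → (1, 6, 4, 0)
  λ_4 → (1, 2, 2, 7)
  λ_5 → (1, 2, 2, 7)
  λ_6 → (1, 6, 4, 0)
  λ_7 → (1, 6, 4, 0)

The 7 indices split into 2 linkage classes (same alcove rep ⇔ same W_17-dot-orbit):

[[1, 4, 5], [2, 3, 6, 7]]


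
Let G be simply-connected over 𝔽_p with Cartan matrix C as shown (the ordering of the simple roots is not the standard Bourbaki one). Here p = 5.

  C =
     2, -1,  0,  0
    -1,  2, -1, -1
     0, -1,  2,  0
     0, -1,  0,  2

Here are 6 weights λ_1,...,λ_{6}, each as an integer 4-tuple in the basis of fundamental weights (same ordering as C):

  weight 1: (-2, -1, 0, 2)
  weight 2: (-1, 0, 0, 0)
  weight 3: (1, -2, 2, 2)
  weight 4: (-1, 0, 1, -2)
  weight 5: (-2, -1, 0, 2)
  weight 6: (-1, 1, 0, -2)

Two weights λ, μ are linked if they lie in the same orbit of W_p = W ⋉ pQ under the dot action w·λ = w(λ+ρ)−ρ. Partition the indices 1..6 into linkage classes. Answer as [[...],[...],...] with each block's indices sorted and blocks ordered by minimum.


Cartan matrix: type D_4 (|W|=192); un-permuting the 4 rows.

Ā_5 reps of the 6 weights (D_4, coords as presented):

    λ_1 → (0, 1, 0, 2)
    λ_2 → (0, 1, 1, 1)
    λ_3 → (0, 1, 1, 1)
    λ_4 → (0, 0, 2, 1)
    λ_5 → (0, 1, 0, 2)
    λ_6 → (0, 1, 1, 1)

Linkage partition of the 6 weights (3 classes, p=5):

[[1, 5], [2, 3, 6], [4]]


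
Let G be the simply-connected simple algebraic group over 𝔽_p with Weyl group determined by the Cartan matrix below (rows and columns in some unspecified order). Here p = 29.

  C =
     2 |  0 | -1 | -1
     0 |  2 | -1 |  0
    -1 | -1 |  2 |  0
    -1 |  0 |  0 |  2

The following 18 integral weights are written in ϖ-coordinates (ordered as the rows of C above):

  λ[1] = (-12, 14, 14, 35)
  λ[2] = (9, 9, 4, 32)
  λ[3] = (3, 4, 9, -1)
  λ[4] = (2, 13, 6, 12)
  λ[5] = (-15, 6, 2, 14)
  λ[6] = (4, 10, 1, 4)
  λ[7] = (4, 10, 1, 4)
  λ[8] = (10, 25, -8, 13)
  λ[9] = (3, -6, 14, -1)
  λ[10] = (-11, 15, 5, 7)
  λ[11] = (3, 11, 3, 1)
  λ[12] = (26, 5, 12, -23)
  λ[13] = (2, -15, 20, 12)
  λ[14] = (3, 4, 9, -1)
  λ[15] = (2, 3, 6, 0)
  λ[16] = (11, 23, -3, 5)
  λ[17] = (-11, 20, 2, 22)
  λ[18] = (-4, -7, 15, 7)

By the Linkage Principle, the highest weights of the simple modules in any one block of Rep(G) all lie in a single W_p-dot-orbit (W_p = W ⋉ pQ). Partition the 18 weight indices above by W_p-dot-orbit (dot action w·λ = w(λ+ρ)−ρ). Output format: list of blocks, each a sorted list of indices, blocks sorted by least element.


Dynkin diagram of C (from the 6 off-diagonal −1 entries): A_4.

Folding the 18 weights λ_j+ρ into Ā_29 (reps in the given 4-coord order):

  [1] (3, 4, 7, 1);  [2] (4, 5, 10, 0);  [3] (4, 5, 10, 0);  [4] (3, 6, 7, 5);  [5] (3, 4, 7, 1);  [6] (5, 11, 2, 5);  [7] (5, 11, 2, 5);  [8] (3, 4, 7, 1);  [9] (4, 5, 10, 0);  [10] (4, 12, 4, 2);  [11] (4, 12, 4, 2);  [12] (5, 11, 2, 5);  [13] (3, 6, 7, 5);  [14] (4, 5, 10, 0);  [15] (3, 4, 7, 1);  [16] (5, 11, 2, 5);  [17] (3, 6, 7, 5);  [18] (3, 6, 7, 5)

The 18 indices split into 5 linkage classes (same alcove rep ⇔ same W_29-dot-orbit):

[[1, 5, 8, 15], [2, 3, 9, 14], [4, 13, 17, 18], [6, 7, 12, 16], [10, 11]]


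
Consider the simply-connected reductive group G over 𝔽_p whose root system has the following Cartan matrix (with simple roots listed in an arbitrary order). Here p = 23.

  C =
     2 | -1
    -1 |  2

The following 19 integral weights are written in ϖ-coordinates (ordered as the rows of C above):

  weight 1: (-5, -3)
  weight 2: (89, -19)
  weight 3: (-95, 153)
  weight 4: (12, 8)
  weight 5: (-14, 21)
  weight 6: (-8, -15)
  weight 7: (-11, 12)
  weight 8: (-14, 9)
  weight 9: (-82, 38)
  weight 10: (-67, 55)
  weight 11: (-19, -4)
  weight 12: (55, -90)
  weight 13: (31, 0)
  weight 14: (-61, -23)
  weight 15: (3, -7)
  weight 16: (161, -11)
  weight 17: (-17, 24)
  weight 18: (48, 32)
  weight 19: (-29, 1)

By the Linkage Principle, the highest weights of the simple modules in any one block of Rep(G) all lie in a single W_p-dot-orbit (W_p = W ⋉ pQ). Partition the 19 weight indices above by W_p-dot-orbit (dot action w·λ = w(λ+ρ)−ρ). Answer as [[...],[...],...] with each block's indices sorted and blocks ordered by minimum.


A_2 Cartan matrix, 2 simple roots permuted; ρ=(1,1).

Folding the 19 weights λ_j+ρ into Ā_23 (reps in the given 2-coord order):

  λ_1+ρ ↦ (2, 4) · λ_2+ρ ↦ (3, 18) · λ_3+ρ ↦ (14, 7) · λ_4+ρ ↦ (13, 9) · λ_5+ρ ↦ (13, 9) · λ_6+ρ ↦ (14, 7) · λ_7+ρ ↦ (10, 3) · λ_8+ρ ↦ (10, 3) · λ_9+ρ ↦ (4, 7) · λ_10+ρ ↦ (10, 3) · λ_11+ρ ↦ (3, 18) · λ_12+ρ ↦ (10, 3) · λ_13+ρ ↦ (13, 9) · λ_14+ρ ↦ (13, 9) · λ_15+ρ ↦ (2, 4) · λ_16+ρ ↦ (13, 9) · λ_17+ρ ↦ (14, 7) · λ_18+ρ ↦ (10, 3) · λ_19+ρ ↦ (3, 18)

6 distinct reps among the 19 weights ⇒ 6 W_23-linkage classes:

[[1, 15], [2, 11, 19], [3, 6, 17], [4, 5, 13, 14, 16], [7, 8, 10, 12, 18], [9]]


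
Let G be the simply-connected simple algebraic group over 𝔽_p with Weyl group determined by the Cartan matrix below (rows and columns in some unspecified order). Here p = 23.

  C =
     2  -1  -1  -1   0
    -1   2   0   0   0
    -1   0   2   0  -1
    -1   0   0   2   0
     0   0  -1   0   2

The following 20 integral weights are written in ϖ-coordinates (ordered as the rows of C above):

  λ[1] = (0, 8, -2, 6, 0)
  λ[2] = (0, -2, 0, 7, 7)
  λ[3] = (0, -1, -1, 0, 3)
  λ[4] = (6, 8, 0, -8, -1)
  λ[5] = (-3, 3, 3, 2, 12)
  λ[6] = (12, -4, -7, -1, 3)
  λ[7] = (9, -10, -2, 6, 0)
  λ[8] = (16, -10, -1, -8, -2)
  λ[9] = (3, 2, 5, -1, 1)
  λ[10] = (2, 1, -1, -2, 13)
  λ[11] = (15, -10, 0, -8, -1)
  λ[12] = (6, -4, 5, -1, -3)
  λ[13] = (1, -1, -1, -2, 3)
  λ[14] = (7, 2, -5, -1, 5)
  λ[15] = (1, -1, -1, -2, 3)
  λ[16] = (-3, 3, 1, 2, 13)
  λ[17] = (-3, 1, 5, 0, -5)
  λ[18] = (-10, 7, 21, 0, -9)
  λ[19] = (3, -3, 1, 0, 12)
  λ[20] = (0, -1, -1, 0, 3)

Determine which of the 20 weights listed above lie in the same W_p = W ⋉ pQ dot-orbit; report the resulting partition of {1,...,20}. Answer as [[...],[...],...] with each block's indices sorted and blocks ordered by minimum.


Dynkin diagram of C (from the 8 off-diagonal −1 entries): D_5.

Each λ_j+ρ reduced to Ā_23; 5-tuples below use C's row order:

  λ_1 → (0, 9, 1, 7, 0);  λ_2 → (0, 1, 1, 8, 8);  λ_3 → (1, 0, 0, 1, 4);  λ_4 → (0, 9, 1, 7, 0);  λ_5 → (2, 2, 1, 1, 13);  λ_6 → (4, 3, 4, 0, 2);  λ_7 → (0, 9, 1, 7, 0);  λ_8 → (0, 9, 1, 7, 0);  λ_9 → (4, 3, 4, 0, 2);  λ_10 → (2, 2, 0, 1, 14);  λ_11 → (0, 9, 1, 7, 0);  λ_12 → (4, 3, 4, 0, 2);  λ_13 → (1, 0, 0, 1, 4);  λ_14 → (4, 3, 4, 0, 2);  λ_15 → (1, 0, 0, 1, 4);  λ_16 → (2, 2, 0, 1, 14);  λ_17 → (1, 0, 0, 1, 4);  λ_18 → (0, 1, 1, 8, 8);  λ_19 → (2, 2, 1, 1, 13);  λ_20 → (1, 0, 0, 1, 4)

These 20 weights hit 6 W_23-dot-orbits; sizes (5, 2, 5, 2, 4, 2):

[[1, 4, 7, 8, 11], [2, 18], [3, 13, 15, 17, 20], [5, 19], [6, 9, 12, 14], [10, 16]]


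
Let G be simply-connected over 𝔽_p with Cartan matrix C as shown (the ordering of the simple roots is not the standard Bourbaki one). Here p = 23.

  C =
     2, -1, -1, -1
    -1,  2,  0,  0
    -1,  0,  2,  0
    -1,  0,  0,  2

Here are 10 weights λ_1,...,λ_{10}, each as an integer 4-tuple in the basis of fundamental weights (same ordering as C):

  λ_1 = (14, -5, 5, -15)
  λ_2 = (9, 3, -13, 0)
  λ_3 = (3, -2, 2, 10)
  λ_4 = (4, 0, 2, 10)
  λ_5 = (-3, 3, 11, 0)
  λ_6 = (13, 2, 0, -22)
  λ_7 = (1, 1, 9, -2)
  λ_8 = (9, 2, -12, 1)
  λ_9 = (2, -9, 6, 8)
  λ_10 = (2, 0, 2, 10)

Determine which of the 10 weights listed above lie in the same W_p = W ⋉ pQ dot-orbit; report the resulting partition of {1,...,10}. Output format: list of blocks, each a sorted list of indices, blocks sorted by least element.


C ↔ D_4 under row/col permutation; |W(D_4)| = 192.

λ_j+ρ reflected into Ā_23 (⟨·,θ^∨⟩≤23); 4-tuples as given:

  λ_1 → (3, 1, 3, 11) · λ_2 → (1, 2, 10, 1) · λ_3 → (3, 1, 3, 11) · λ_4 → (3, 1, 3, 11) · λ_5 → (1, 2, 10, 1) · λ_6 → (3, 1, 3, 11) · λ_7 → (1, 2, 10, 1) · λ_8 → (1, 2, 10, 1) · λ_9 → (5, 3, 2, 4) · λ_10 → (3, 1, 3, 11)

3 distinct reps among the 10 weights ⇒ 3 W_23-linkage classes:

[[1, 3, 4, 6, 10], [2, 5, 7, 8], [9]]
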